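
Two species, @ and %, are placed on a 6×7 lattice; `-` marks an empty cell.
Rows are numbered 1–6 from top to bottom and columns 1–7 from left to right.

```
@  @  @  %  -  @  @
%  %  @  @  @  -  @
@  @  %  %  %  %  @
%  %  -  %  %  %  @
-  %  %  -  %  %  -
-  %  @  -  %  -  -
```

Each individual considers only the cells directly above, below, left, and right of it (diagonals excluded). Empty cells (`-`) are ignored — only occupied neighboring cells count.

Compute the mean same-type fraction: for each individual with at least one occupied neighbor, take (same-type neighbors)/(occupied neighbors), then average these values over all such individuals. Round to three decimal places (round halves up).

0.628

Row 1: (1,1)@ 1/2 · (1,2)@ 2/3 · (1,3)@ 2/3 · (1,4)% 0/2 · (1,6)@ 1/1 · (1,7)@ 2/2
Row 2: (2,1)% 1/3 · (2,2)% 1/4 · (2,3)@ 2/4 · (2,4)@ 2/4 · (2,5)@ 1/2 · (2,7)@ 2/2
Row 3: (3,1)@ 1/3 · (3,2)@ 1/4 · (3,3)% 1/3 · (3,4)% 3/4 · (3,5)% 3/4 · (3,6)% 2/3 · (3,7)@ 2/3
Row 4: (4,1)% 1/2 · (4,2)% 2/3 · (4,4)% 2/2 · (4,5)% 4/4 · (4,6)% 3/4 · (4,7)@ 1/2
Row 5: (5,2)% 3/3 · (5,3)% 1/2 · (5,5)% 3/3 · (5,6)% 2/2
Row 6: (6,2)% 1/2 · (6,3)@ 0/2 · (6,5)% 1/1
Sum over 32 individuals: 1/2 + 2/3 + 2/3 + 0/2 + 1/1 + 2/2 + 1/3 + 1/4 + 2/4 + 2/4 + 1/2 + 2/2 + 1/3 + 1/4 + 1/3 + 3/4 + 3/4 + 2/3 + 2/3 + 1/2 + 2/3 + 2/2 + 4/4 + 3/4 + 1/2 + 3/3 + 1/2 + 3/3 + 2/2 + 1/2 + 0/2 + 1/1 = 241/12; mean = 241/12 ÷ 32 = 241/384 = 0.627604… → 0.628.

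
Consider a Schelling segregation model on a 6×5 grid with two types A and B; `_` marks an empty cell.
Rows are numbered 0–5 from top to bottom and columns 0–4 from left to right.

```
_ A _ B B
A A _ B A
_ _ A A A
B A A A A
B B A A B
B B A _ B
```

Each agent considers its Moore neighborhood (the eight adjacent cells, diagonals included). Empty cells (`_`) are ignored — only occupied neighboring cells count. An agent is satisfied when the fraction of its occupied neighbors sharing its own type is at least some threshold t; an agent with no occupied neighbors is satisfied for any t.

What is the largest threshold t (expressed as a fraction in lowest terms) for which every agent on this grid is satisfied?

Row 0: (0,1)A 2/2 · (0,3)B 2/3 · (0,4)B 2/3
Row 1: (1,0)A 2/2 · (1,1)A 3/3 · (1,3)B 2/6 · (1,4)A 2/5
Row 2: (2,2)A 5/6 · (2,3)A 6/7 · (2,4)A 4/5
Row 3: (3,0)B 2/3 · (3,1)A 3/6 · (3,2)A 6/7 · (3,3)A 7/8 · (3,4)A 4/5
Row 4: (4,0)B 4/5 · (4,1)B 4/8 · (4,2)A 5/7 · (4,3)A 5/7 · (4,4)B 1/4
Row 5: (5,0)B 3/3 · (5,1)B 3/5 · (5,2)A 2/4 · (5,4)B 1/2
The smallest same-type fraction is 1/4 at (4,4), which reduces to 1/4. Any threshold above that leaves this agent unsatisfied.

1/4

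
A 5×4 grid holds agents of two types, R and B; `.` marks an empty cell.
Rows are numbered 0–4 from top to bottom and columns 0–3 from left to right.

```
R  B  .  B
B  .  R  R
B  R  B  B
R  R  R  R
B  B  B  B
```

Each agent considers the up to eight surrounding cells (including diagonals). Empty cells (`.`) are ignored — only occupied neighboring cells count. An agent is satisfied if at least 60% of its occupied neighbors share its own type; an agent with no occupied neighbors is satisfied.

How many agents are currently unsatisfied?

18

Row 0: (0,0)R 0/2 unhappy · (0,1)B 1/3 unhappy · (0,3)B 0/2 unhappy
Row 1: (1,0)B 2/4 unhappy · (1,2)R 2/6 unhappy · (1,3)R 1/4 unhappy
Row 2: (2,0)B 1/4 unhappy · (2,1)R 4/7 unhappy · (2,2)B 1/7 unhappy · (2,3)B 1/5 unhappy
Row 3: (3,0)R 2/5 unhappy · (3,1)R 3/8 unhappy · (3,2)R 3/8 unhappy · (3,3)R 1/5 unhappy
Row 4: (4,0)B 1/3 unhappy · (4,1)B 2/5 unhappy · (4,2)B 2/5 unhappy · (4,3)B 1/3 unhappy
Unsatisfied: (0,0), (0,1), (0,3), (1,0), (1,2), (1,3), (2,0), (2,1), (2,2), (2,3), (3,0), (3,1), (3,2), (3,3), (4,0), (4,1), (4,2), (4,3) — 18 in total.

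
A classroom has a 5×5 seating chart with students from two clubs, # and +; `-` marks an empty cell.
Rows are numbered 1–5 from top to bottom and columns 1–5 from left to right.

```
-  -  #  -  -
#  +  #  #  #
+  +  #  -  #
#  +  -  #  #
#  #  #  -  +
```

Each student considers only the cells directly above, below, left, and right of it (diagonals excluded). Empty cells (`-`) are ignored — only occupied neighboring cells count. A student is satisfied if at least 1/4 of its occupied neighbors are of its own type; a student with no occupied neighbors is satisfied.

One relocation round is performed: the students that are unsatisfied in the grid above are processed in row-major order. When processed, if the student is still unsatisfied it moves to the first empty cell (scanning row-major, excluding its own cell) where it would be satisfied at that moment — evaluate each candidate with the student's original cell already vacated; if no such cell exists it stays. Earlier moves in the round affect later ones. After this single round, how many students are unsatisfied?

Initially unsatisfied (in order): (2,1), (5,5).
  (2,1) → (1,1).
  (5,5) → (1,2).
Resulting grid:
# + # - -
- + # # #
+ + # - #
# + - # #
# # # - -
Unsatisfied now: (1,1).

1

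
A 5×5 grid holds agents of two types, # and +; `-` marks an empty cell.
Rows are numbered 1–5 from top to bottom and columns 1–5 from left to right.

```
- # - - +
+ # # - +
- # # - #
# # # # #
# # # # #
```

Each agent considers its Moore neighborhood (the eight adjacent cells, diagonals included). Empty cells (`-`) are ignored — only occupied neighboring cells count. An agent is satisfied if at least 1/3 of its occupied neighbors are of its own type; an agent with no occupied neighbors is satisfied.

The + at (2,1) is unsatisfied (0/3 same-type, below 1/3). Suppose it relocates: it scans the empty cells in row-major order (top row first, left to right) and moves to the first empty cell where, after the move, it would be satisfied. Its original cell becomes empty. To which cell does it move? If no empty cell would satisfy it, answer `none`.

Vacating (2,1). Empty cells in order:
  (1,1): 0/2 same-type → still unsatisfied.
  (1,3): 0/3 same-type → still unsatisfied.
  (1,4): 2/3 same-type → satisfied — stop here.

(1,4)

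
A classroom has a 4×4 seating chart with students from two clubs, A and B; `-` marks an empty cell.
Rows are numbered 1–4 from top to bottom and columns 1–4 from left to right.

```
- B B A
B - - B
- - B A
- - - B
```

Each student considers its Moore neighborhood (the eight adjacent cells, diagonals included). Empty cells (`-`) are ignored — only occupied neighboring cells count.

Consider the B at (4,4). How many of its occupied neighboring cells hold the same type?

Occupied neighbors of (4,4): (3,3)=B, (3,4)=A.
Same type (B): 1 of 2.

1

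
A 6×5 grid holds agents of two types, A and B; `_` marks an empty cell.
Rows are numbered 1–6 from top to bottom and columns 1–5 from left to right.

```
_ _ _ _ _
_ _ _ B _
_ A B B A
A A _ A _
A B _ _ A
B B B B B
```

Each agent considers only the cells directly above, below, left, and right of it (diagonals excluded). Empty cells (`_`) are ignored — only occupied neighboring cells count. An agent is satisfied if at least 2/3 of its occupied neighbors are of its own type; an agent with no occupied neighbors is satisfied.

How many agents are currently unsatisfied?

Row 2: (2,4)B 1/1 ok
Row 3: (3,2)A 1/2 unhappy · (3,3)B 1/2 unhappy · (3,4)B 2/4 unhappy · (3,5)A 0/1 unhappy
Row 4: (4,1)A 2/2 ok · (4,2)A 2/3 ok · (4,4)A 0/1 unhappy
Row 5: (5,1)A 1/3 unhappy · (5,2)B 1/3 unhappy · (5,5)A 0/1 unhappy
Row 6: (6,1)B 1/2 unhappy · (6,2)B 3/3 ok · (6,3)B 2/2 ok · (6,4)B 2/2 ok · (6,5)B 1/2 unhappy
Unsatisfied: (3,2), (3,3), (3,4), (3,5), (4,4), (5,1), (5,2), (5,5), (6,1), (6,5) — 10 in total.

10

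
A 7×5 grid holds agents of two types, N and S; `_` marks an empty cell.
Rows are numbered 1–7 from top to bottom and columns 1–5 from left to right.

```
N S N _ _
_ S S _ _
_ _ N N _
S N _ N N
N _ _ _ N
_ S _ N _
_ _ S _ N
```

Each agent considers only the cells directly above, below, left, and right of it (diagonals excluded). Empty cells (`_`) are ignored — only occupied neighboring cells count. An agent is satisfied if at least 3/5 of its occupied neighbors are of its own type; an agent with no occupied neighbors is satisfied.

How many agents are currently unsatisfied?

Row 1: (1,1)N 0/1 not · (1,2)S 1/3 not · (1,3)N 0/2 not
Row 2: (2,2)S 2/2 satisfied · (2,3)S 1/3 not
Row 3: (3,3)N 1/2 not · (3,4)N 2/2 satisfied
Row 4: (4,1)S 0/2 not · (4,2)N 0/1 not · (4,4)N 2/2 satisfied · (4,5)N 2/2 satisfied
Row 5: (5,1)N 0/1 not · (5,5)N 1/1 satisfied
Row 6: (6,2)S 0/0 satisfied · (6,4)N 0/0 satisfied
Row 7: (7,3)S 0/0 satisfied · (7,5)N 0/0 satisfied
Unsatisfied: (1,1), (1,2), (1,3), (2,3), (3,3), (4,1), (4,2), (5,1) — 8 in total.

8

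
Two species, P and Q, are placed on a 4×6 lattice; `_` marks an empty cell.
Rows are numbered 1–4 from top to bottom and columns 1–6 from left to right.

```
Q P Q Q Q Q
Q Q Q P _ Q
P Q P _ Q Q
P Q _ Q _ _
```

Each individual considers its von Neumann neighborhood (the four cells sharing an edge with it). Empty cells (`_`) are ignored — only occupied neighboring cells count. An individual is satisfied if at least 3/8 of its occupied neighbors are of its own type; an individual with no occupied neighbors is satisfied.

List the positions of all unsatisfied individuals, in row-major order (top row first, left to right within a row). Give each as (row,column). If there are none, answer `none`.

(1,1)Q 1/2 ok
(1,2)P 0/3 unhappy
(1,3)Q 2/3 ok
(1,4)Q 2/3 ok
(1,5)Q 2/2 ok
(1,6)Q 2/2 ok
(2,1)Q 2/3 ok
(2,2)Q 3/4 ok
(2,3)Q 2/4 ok
(2,4)P 0/2 unhappy
(2,6)Q 2/2 ok
(3,1)P 1/3 unhappy
(3,2)Q 2/4 ok
(3,3)P 0/2 unhappy
(3,5)Q 1/1 ok
(3,6)Q 2/2 ok
(4,1)P 1/2 ok
(4,2)Q 1/2 ok
(4,4)Q 0/0 ok

(1,2), (2,4), (3,1), (3,3)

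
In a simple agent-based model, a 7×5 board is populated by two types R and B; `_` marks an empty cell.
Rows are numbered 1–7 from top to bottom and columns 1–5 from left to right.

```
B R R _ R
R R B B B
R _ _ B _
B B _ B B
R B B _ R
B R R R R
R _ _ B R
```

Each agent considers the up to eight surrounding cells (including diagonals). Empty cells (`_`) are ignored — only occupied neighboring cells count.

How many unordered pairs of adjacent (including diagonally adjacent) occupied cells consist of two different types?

28

Scan each occupied cell's neighbors to the right and below (and the two forward diagonals) so each pair is counted once.
Row 1: B(1,1)–R(1,2)≠ B(1,1)–R(2,1)≠ B(1,1)–R(2,2)≠ R(1,2)–R(1,3)= R(1,2)–R(2,2)= R(1,2)–B(2,3)≠ R(1,2)–R(2,1)= R(1,3)–B(2,3)≠ R(1,3)–B(2,4)≠ R(1,3)–R(2,2)= R(1,5)–B(2,5)≠ R(1,5)–B(2,4)≠  → 8/12 unlike.
Row 2: R(2,1)–R(2,2)= R(2,1)–R(3,1)= R(2,2)–B(2,3)≠ R(2,2)–R(3,1)= B(2,3)–B(2,4)= B(2,3)–B(3,4)= B(2,4)–B(2,5)= B(2,4)–B(3,4)= B(2,5)–B(3,4)=  → 1/9 unlike.
Row 3: R(3,1)–B(4,1)≠ R(3,1)–B(4,2)≠ B(3,4)–B(4,4)= B(3,4)–B(4,5)=  → 2/4 unlike.
Row 4: B(4,1)–B(4,2)= B(4,1)–R(5,1)≠ B(4,1)–B(5,2)= B(4,2)–B(5,2)= B(4,2)–B(5,3)= B(4,2)–R(5,1)≠ B(4,4)–B(4,5)= B(4,4)–R(5,5)≠ B(4,4)–B(5,3)= B(4,5)–R(5,5)≠  → 4/10 unlike.
Row 5: R(5,1)–B(5,2)≠ R(5,1)–B(6,1)≠ R(5,1)–R(6,2)= B(5,2)–B(5,3)= B(5,2)–R(6,2)≠ B(5,2)–R(6,3)≠ B(5,2)–B(6,1)= B(5,3)–R(6,3)≠ B(5,3)–R(6,4)≠ B(5,3)–R(6,2)≠ R(5,5)–R(6,5)= R(5,5)–R(6,4)=  → 7/12 unlike.
Row 6: B(6,1)–R(6,2)≠ B(6,1)–R(7,1)≠ R(6,2)–R(6,3)= R(6,2)–R(7,1)= R(6,3)–R(6,4)= R(6,3)–B(7,4)≠ R(6,4)–R(6,5)= R(6,4)–B(7,4)≠ R(6,4)–R(7,5)= R(6,5)–R(7,5)= R(6,5)–B(7,4)≠  → 5/11 unlike.
Row 7: B(7,4)–R(7,5)≠  → 1/1 unlike.
Total adjacent occupied pairs: 59; unlike-type pairs: 28.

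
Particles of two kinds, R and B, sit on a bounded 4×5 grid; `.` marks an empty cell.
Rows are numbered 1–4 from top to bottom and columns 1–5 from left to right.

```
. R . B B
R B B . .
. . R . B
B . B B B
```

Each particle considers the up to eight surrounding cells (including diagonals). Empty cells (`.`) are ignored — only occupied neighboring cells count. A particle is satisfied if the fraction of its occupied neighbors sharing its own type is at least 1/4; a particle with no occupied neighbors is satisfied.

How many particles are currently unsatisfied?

(1,2)R 1/3 ✓
(1,4)B 2/2 ✓
(1,5)B 1/1 ✓
(2,1)R 1/2 ✓
(2,2)B 1/4 ✓
(2,3)B 2/4 ✓
(3,3)R 0/4 ✗
(3,5)B 2/2 ✓
(4,1)B 0/0 ✓
(4,3)B 1/2 ✓
(4,4)B 3/4 ✓
(4,5)B 2/2 ✓
Unsatisfied: (3,3) — 1 in total.

1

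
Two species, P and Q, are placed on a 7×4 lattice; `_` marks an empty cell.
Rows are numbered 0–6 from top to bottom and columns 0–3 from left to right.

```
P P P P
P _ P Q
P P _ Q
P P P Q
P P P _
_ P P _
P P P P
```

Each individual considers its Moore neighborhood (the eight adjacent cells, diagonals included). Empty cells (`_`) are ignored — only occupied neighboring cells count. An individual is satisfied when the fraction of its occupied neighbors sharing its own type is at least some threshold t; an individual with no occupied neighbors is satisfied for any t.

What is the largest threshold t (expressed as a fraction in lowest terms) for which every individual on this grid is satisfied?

1/4

Row 0: (0,0)P 2/2 · (0,1)P 4/4 · (0,2)P 3/4 · (0,3)P 2/3
Row 1: (1,0)P 4/4 · (1,2)P 4/6 · (1,3)Q 1/4
Row 2: (2,0)P 4/4 · (2,1)P 6/6 · (2,3)Q 2/4
Row 3: (3,0)P 5/5 · (3,1)P 7/7 · (3,2)P 4/6 · (3,3)Q 1/3
Row 4: (4,0)P 4/4 · (4,1)P 7/7 · (4,2)P 5/6
Row 5: (5,1)P 7/7 · (5,2)P 6/6
Row 6: (6,0)P 2/2 · (6,1)P 4/4 · (6,2)P 4/4 · (6,3)P 2/2
The smallest same-type fraction is 1/4 at (1,3), which reduces to 1/4. Any threshold above that leaves this individual unsatisfied.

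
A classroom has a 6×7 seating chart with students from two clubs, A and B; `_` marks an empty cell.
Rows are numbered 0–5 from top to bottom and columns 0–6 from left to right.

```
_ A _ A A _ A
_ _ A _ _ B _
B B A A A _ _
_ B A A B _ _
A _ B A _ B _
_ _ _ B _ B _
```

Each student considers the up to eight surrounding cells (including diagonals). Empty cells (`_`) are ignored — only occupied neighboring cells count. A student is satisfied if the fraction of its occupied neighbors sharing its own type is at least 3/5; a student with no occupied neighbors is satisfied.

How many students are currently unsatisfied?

Row 0: (0,1)A 1/1 satisfied · (0,3)A 2/2 satisfied · (0,4)A 1/2 not · (0,6)A 0/1 not
Row 1: (1,2)A 4/5 satisfied · (1,5)B 0/3 not
Row 2: (2,0)B 2/2 satisfied · (2,1)B 2/5 not · (2,2)A 4/6 satisfied · (2,3)A 5/6 satisfied · (2,4)A 2/4 not
Row 3: (3,1)B 3/6 not · (3,2)A 4/7 not · (3,3)A 5/7 satisfied · (3,4)B 1/5 not
Row 4: (4,0)A 0/1 not · (4,2)B 2/5 not · (4,3)A 2/5 not · (4,5)B 2/2 satisfied
Row 5: (5,3)B 1/2 not · (5,5)B 1/1 satisfied
Unsatisfied: (0,4), (0,6), (1,5), (2,1), (2,4), (3,1), (3,2), (3,4), (4,0), (4,2), (4,3), (5,3) — 12 in total.

12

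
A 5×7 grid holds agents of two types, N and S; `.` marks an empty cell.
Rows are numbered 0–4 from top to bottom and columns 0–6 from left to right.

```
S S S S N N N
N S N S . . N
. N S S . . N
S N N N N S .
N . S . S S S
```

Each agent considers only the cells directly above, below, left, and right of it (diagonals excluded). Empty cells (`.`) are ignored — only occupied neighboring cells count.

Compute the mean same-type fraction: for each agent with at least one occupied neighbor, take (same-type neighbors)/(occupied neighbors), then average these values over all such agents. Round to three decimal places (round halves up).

0.543

(0,0)S 1/2
(0,1)S 3/3
(0,2)S 2/3
(0,3)S 2/3
(0,4)N 1/2
(0,5)N 2/2
(0,6)N 2/2
(1,0)N 0/2
(1,1)S 1/4
(1,2)N 0/4
(1,3)S 2/3
(1,6)N 2/2
(2,1)N 1/3
(2,2)S 1/4
(2,3)S 2/3
(2,6)N 1/1
(3,0)S 0/2
(3,1)N 2/3
(3,2)N 2/4
(3,3)N 2/3
(3,4)N 1/3
(3,5)S 1/2
(4,0)N 0/1
(4,2)S 0/1
(4,4)S 1/2
(4,5)S 3/3
(4,6)S 1/1
Sum over 27 agents: 1/2 + 3/3 + 2/3 + 2/3 + 1/2 + 2/2 + 2/2 + 0/2 + 1/4 + 0/4 + 2/3 + 2/2 + 1/3 + 1/4 + 2/3 + 1/1 + 0/2 + 2/3 + 2/4 + 2/3 + 1/3 + 1/2 + 0/1 + 0/1 + 1/2 + 3/3 + 1/1 = 44/3; mean = 44/3 ÷ 27 = 44/81 = 0.543209… → 0.543.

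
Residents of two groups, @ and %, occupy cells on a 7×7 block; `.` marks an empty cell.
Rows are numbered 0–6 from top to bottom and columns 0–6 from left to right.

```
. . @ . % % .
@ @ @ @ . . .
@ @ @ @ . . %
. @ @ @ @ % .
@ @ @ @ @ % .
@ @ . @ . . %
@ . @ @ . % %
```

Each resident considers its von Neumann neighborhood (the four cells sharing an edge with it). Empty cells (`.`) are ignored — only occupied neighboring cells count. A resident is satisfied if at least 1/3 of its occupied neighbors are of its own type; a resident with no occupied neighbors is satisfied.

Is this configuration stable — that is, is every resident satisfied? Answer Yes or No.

Yes

(0,2)@ 1/1 ✓
(0,4)% 1/1 ✓
(0,5)% 1/1 ✓
(1,0)@ 2/2 ✓
(1,1)@ 3/3 ✓
(1,2)@ 4/4 ✓
(1,3)@ 2/2 ✓
(2,0)@ 2/2 ✓
(2,1)@ 4/4 ✓
(2,2)@ 4/4 ✓
(2,3)@ 3/3 ✓
(2,6)% 0/0 ✓
(3,1)@ 3/3 ✓
(3,2)@ 4/4 ✓
(3,3)@ 4/4 ✓
(3,4)@ 2/3 ✓
(3,5)% 1/2 ✓
(4,0)@ 2/2 ✓
(4,1)@ 4/4 ✓
(4,2)@ 3/3 ✓
(4,3)@ 4/4 ✓
(4,4)@ 2/3 ✓
(4,5)% 1/2 ✓
(5,0)@ 3/3 ✓
(5,1)@ 2/2 ✓
(5,3)@ 2/2 ✓
(5,6)% 1/1 ✓
(6,0)@ 1/1 ✓
(6,2)@ 1/1 ✓
(6,3)@ 2/2 ✓
(6,5)% 1/1 ✓
(6,6)% 2/2 ✓
All meet the threshold, so the configuration is stable.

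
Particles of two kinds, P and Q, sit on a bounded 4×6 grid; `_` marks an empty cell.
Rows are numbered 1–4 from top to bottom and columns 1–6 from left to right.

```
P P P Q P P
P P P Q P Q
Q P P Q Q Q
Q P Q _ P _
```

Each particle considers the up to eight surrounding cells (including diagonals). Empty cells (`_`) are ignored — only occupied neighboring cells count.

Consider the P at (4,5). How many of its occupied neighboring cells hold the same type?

Occupied neighbors of (4,5): (3,4)=Q, (3,5)=Q, (3,6)=Q.
Same type (P): 0 of 3.

0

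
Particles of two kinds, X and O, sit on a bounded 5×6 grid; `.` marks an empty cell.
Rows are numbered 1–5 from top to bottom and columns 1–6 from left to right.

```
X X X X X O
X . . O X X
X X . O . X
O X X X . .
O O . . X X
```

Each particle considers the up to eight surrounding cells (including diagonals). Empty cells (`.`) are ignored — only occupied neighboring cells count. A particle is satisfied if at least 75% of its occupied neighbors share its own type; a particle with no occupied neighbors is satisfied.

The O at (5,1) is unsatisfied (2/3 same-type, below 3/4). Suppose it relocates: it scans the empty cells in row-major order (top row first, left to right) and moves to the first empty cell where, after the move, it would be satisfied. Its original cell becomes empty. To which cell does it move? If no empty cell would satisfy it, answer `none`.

Vacating (5,1). Empty cells in order:
  (2,2): 0/6 same-type → still unsatisfied.
  (2,3): 2/6 same-type → still unsatisfied.
  (3,3): 2/6 same-type → still unsatisfied.
  (3,5): 2/6 same-type → still unsatisfied.
  (4,5): 1/5 same-type → still unsatisfied.
  (4,6): 0/3 same-type → still unsatisfied.
  (5,3): 1/4 same-type → still unsatisfied.
  (5,4): 0/3 same-type → still unsatisfied.

none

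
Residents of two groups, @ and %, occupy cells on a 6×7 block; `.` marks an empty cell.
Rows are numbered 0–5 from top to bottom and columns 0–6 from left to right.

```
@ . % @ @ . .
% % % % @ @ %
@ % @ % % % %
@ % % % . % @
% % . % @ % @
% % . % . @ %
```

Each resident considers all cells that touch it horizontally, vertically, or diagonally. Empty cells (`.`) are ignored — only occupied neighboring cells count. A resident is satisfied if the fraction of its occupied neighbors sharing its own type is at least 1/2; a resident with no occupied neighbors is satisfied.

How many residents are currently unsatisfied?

12

(0,0)@ 0/2 not
(0,2)% 3/4 satisfied
(0,3)@ 2/5 not
(0,4)@ 3/4 satisfied
(1,0)% 2/4 satisfied
(1,1)% 4/7 satisfied
(1,2)% 5/7 satisfied
(1,3)% 4/8 satisfied
(1,4)@ 3/7 not
(1,5)@ 2/6 not
(1,6)% 2/3 satisfied
(2,0)@ 1/5 not
(2,1)% 5/8 satisfied
(2,2)@ 0/8 not
(2,3)% 5/7 satisfied
(2,4)% 5/7 satisfied
(2,5)% 4/7 satisfied
(2,6)% 3/5 satisfied
(3,0)@ 1/5 not
(3,1)% 4/7 satisfied
(3,2)% 6/7 satisfied
(3,3)% 4/6 satisfied
(3,5)% 4/7 satisfied
(3,6)@ 1/5 not
(4,0)% 4/5 satisfied
(4,1)% 5/6 satisfied
(4,3)% 3/4 satisfied
(4,4)@ 1/6 not
(4,5)% 2/6 not
(4,6)@ 2/5 not
(5,0)% 3/3 satisfied
(5,1)% 3/3 satisfied
(5,3)% 1/2 satisfied
(5,5)@ 2/4 satisfied
(5,6)% 1/3 not
Unsatisfied: (0,0), (0,3), (1,4), (1,5), (2,0), (2,2), (3,0), (3,6), (4,4), (4,5), (4,6), (5,6) — 12 in total.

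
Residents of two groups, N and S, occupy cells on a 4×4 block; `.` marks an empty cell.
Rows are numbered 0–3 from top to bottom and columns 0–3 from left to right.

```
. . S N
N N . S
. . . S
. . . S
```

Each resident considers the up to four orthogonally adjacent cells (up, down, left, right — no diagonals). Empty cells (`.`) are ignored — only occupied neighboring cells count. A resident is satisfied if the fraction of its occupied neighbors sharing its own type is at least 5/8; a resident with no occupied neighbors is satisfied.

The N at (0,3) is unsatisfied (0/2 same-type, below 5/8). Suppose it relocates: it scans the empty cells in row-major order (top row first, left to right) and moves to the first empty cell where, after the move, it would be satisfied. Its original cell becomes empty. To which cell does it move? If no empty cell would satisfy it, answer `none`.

Vacating (0,3). Empty cells in order:
  (0,0): 1/1 same-type → satisfied — stop here.

(0,0)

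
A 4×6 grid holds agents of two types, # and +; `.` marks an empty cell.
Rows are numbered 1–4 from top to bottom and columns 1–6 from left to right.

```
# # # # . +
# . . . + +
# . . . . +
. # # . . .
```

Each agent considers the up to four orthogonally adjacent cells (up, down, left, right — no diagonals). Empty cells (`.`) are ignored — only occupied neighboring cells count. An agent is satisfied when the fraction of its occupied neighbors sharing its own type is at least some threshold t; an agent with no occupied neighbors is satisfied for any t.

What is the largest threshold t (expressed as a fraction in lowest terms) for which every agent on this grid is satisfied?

1/1

(1,1)# 2/2
(1,2)# 2/2
(1,3)# 2/2
(1,4)# 1/1
(1,6)+ 1/1
(2,1)# 2/2
(2,5)+ 1/1
(2,6)+ 3/3
(3,1)# 1/1
(3,6)+ 1/1
(4,2)# 1/1
(4,3)# 1/1
The smallest same-type fraction is 2/2 at (1,1), which reduces to 1/1. Any threshold above that leaves this agent unsatisfied.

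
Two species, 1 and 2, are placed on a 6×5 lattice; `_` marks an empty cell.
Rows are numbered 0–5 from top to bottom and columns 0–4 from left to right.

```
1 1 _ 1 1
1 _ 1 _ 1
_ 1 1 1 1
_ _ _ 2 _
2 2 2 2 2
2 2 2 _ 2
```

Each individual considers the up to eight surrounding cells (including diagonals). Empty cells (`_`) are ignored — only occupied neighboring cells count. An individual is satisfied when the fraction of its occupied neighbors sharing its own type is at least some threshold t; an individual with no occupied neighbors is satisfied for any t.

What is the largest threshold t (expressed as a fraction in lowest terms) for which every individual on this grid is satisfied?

Row 0: (0,0)1 2/2 · (0,1)1 3/3 · (0,3)1 3/3 · (0,4)1 2/2
Row 1: (1,0)1 3/3 · (1,2)1 5/5 · (1,4)1 4/4
Row 2: (2,1)1 3/3 · (2,2)1 3/4 · (2,3)1 4/5 · (2,4)1 2/3
Row 3: (3,3)2 3/6
Row 4: (4,0)2 3/3 · (4,1)2 5/5 · (4,2)2 5/5 · (4,3)2 5/5 · (4,4)2 3/3
Row 5: (5,0)2 3/3 · (5,1)2 5/5 · (5,2)2 4/4 · (5,4)2 2/2
The smallest same-type fraction is 3/6 at (3,3), which reduces to 1/2. Any threshold above that leaves this individual unsatisfied.

1/2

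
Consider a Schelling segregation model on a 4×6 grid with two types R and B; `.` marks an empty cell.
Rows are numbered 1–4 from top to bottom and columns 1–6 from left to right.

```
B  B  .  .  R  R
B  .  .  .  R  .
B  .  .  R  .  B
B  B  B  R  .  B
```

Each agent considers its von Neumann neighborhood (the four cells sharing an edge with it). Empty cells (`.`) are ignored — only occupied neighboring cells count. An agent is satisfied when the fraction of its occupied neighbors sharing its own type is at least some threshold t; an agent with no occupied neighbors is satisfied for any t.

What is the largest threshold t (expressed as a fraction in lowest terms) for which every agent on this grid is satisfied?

Row 1: (1,1)B 2/2 · (1,2)B 1/1 · (1,5)R 2/2 · (1,6)R 1/1
Row 2: (2,1)B 2/2 · (2,5)R 1/1
Row 3: (3,1)B 2/2 · (3,4)R 1/1 · (3,6)B 1/1
Row 4: (4,1)B 2/2 · (4,2)B 2/2 · (4,3)B 1/2 · (4,4)R 1/2 · (4,6)B 1/1
The smallest same-type fraction is 1/2 at (4,3), which reduces to 1/2. Any threshold above that leaves this agent unsatisfied.

1/2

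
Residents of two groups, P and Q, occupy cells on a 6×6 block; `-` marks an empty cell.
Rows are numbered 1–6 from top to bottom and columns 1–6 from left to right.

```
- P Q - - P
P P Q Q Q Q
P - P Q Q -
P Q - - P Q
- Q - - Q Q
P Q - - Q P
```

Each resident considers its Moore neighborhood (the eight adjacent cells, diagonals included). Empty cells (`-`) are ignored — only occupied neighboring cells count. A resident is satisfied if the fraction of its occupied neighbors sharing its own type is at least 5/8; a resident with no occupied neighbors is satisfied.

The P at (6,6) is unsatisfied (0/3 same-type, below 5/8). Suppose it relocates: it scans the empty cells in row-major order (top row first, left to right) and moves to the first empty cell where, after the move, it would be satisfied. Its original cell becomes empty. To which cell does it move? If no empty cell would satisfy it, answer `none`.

(1,1)

Vacating (6,6). Empty cells in order:
  (1,1): 3/3 same-type → satisfied — stop here.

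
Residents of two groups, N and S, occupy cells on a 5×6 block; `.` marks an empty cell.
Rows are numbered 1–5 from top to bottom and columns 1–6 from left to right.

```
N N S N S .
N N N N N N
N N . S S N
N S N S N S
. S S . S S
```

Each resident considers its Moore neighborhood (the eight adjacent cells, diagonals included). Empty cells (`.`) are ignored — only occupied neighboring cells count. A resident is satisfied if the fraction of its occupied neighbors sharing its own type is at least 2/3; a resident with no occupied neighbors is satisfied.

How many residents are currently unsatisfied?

15

(1,1)N 3/3 satisfied
(1,2)N 4/5 satisfied
(1,3)S 0/5 not
(1,4)N 3/5 not
(1,5)S 0/4 not
(2,1)N 5/5 satisfied
(2,2)N 6/7 satisfied
(2,3)N 5/7 satisfied
(2,4)N 3/7 not
(2,5)N 4/7 not
(2,6)N 2/4 not
(3,1)N 4/5 satisfied
(3,2)N 6/7 satisfied
(3,4)S 2/7 not
(3,5)S 3/8 not
(3,6)N 3/5 not
(4,1)N 2/4 not
(4,2)S 2/6 not
(4,3)N 1/6 not
(4,4)S 4/6 satisfied
(4,5)N 1/7 not
(4,6)S 3/5 not
(5,2)S 2/4 not
(5,3)S 3/4 satisfied
(5,5)S 3/4 satisfied
(5,6)S 2/3 satisfied
Unsatisfied: (1,3), (1,4), (1,5), (2,4), (2,5), (2,6), (3,4), (3,5), (3,6), (4,1), (4,2), (4,3), (4,5), (4,6), (5,2) — 15 in total.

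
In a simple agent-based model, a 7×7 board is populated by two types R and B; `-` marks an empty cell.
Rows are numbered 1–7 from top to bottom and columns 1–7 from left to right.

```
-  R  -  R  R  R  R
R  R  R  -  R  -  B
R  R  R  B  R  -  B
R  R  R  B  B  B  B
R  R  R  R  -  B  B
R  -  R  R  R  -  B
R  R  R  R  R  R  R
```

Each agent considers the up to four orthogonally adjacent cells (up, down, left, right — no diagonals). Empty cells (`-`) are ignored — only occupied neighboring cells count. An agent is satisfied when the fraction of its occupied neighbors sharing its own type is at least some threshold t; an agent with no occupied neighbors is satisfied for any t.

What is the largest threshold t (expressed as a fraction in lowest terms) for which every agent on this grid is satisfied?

(1,2)R 1/1
(1,4)R 1/1
(1,5)R 3/3
(1,6)R 2/2
(1,7)R 1/2
(2,1)R 2/2
(2,2)R 4/4
(2,3)R 2/2
(2,5)R 2/2
(2,7)B 1/2
(3,1)R 3/3
(3,2)R 4/4
(3,3)R 3/4
(3,4)B 1/3
(3,5)R 1/3
(3,7)B 2/2
(4,1)R 3/3
(4,2)R 4/4
(4,3)R 3/4
(4,4)B 2/4
(4,5)B 2/3
(4,6)B 3/3
(4,7)B 3/3
(5,1)R 3/3
(5,2)R 3/3
(5,3)R 4/4
(5,4)R 2/3
(5,6)B 2/2
(5,7)B 3/3
(6,1)R 2/2
(6,3)R 3/3
(6,4)R 4/4
(6,5)R 2/2
(6,7)B 1/2
(7,1)R 2/2
(7,2)R 2/2
(7,3)R 3/3
(7,4)R 3/3
(7,5)R 3/3
(7,6)R 2/2
(7,7)R 1/2
The smallest same-type fraction is 1/3 at (3,4), which reduces to 1/3. Any threshold above that leaves this agent unsatisfied.

1/3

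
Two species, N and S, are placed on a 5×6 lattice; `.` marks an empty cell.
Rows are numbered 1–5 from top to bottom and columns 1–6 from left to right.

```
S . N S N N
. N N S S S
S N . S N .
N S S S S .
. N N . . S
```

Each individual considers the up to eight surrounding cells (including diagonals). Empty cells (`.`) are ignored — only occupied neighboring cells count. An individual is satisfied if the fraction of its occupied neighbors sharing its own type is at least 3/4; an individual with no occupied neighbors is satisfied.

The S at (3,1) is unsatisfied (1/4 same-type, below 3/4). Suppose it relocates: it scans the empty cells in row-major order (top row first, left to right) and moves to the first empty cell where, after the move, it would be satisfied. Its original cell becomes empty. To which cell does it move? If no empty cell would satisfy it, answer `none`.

Vacating (3,1). Empty cells in order:
  (1,2): 1/4 same-type → still unsatisfied.
  (2,1): 1/3 same-type → still unsatisfied.
  (3,3): 5/8 same-type → still unsatisfied.
  (3,6): 3/4 same-type → satisfied — stop here.

(3,6)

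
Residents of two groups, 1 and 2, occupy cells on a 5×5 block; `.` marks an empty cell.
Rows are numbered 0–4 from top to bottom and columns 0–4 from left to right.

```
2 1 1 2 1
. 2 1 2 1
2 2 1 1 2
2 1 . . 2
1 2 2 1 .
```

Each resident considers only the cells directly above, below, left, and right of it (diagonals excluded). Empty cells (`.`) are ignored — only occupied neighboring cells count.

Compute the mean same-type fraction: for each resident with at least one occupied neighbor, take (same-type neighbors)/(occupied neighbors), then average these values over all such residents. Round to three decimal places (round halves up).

0.393

(0,0)2 0/1
(0,1)1 1/3
(0,2)1 2/3
(0,3)2 1/3
(0,4)1 1/2
(1,1)2 1/3
(1,2)1 2/4
(1,3)2 1/4
(1,4)1 1/3
(2,0)2 2/2
(2,1)2 2/4
(2,2)1 2/3
(2,3)1 1/3
(2,4)2 1/3
(3,0)2 1/3
(3,1)1 0/3
(3,4)2 1/1
(4,0)1 0/2
(4,1)2 1/3
(4,2)2 1/2
(4,3)1 0/1
Sum over 21 residents: 0/1 + 1/3 + 2/3 + 1/3 + 1/2 + 1/3 + 2/4 + 1/4 + 1/3 + 2/2 + 2/4 + 2/3 + 1/3 + 1/3 + 1/3 + 0/3 + 1/1 + 0/2 + 1/3 + 1/2 + 0/1 = 33/4; mean = 33/4 ÷ 21 = 11/28 = 0.392857… → 0.393.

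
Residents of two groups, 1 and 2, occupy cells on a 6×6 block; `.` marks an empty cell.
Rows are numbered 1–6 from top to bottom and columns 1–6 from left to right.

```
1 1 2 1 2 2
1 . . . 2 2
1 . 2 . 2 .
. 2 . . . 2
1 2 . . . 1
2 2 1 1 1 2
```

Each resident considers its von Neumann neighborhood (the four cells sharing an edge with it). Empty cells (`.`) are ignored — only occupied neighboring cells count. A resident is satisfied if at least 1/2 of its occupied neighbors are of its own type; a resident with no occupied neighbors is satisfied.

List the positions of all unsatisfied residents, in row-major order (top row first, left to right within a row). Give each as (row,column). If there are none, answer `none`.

(1,1)1 2/2 ok
(1,2)1 1/2 ok
(1,3)2 0/2 unhappy
(1,4)1 0/2 unhappy
(1,5)2 2/3 ok
(1,6)2 2/2 ok
(2,1)1 2/2 ok
(2,5)2 3/3 ok
(2,6)2 2/2 ok
(3,1)1 1/1 ok
(3,3)2 0/0 ok
(3,5)2 1/1 ok
(4,2)2 1/1 ok
(4,6)2 0/1 unhappy
(5,1)1 0/2 unhappy
(5,2)2 2/3 ok
(5,6)1 0/2 unhappy
(6,1)2 1/2 ok
(6,2)2 2/3 ok
(6,3)1 1/2 ok
(6,4)1 2/2 ok
(6,5)1 1/2 ok
(6,6)2 0/2 unhappy

(1,3), (1,4), (4,6), (5,1), (5,6), (6,6)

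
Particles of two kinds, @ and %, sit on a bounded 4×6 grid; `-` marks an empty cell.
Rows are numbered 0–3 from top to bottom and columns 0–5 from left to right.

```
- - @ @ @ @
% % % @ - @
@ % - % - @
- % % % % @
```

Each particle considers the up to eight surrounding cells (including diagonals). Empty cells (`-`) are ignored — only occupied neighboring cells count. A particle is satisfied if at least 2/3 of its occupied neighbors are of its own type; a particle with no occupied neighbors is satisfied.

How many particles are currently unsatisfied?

7

Row 0: (0,2)@ 2/4 unhappy · (0,3)@ 3/4 ok · (0,4)@ 4/4 ok · (0,5)@ 2/2 ok
Row 1: (1,0)% 2/3 ok · (1,1)% 3/5 unhappy · (1,2)% 3/6 unhappy · (1,3)@ 3/5 unhappy · (1,5)@ 3/3 ok
Row 2: (2,0)@ 0/4 unhappy · (2,1)% 5/6 ok · (2,3)% 4/5 ok · (2,5)@ 2/3 ok
Row 3: (3,1)% 2/3 ok · (3,2)% 4/4 ok · (3,3)% 3/3 ok · (3,4)% 2/4 unhappy · (3,5)@ 1/2 unhappy
Unsatisfied: (0,2), (1,1), (1,2), (1,3), (2,0), (3,4), (3,5) — 7 in total.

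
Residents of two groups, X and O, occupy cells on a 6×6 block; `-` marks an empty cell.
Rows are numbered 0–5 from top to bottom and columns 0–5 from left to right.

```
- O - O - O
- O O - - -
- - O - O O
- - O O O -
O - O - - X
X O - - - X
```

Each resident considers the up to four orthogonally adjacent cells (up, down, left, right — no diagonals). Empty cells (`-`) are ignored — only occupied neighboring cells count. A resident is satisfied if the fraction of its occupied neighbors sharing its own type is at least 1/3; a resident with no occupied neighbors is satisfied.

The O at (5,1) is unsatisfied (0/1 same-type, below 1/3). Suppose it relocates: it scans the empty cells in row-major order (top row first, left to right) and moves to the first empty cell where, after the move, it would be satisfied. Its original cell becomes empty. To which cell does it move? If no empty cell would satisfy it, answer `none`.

Vacating (5,1). Empty cells in order:
  (0,0): 1/1 same-type → satisfied — stop here.

(0,0)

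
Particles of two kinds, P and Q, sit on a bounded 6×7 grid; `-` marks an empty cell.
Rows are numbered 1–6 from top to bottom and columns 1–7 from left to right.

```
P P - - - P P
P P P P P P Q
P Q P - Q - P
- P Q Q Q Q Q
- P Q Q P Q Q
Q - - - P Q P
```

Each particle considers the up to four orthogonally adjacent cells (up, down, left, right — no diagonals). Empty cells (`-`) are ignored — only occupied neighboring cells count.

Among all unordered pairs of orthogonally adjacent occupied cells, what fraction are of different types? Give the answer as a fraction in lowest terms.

9/22

Scan each occupied cell's neighbors to the right and below so each pair is counted once.
Row 1: P(1,1)–P(1,2)= P(1,1)–P(2,1)= P(1,2)–P(2,2)= P(1,6)–P(1,7)= P(1,6)–P(2,6)= P(1,7)–Q(2,7)≠  → 1/6 unlike.
Row 2: P(2,1)–P(2,2)= P(2,1)–P(3,1)= P(2,2)–P(2,3)= P(2,2)–Q(3,2)≠ P(2,3)–P(2,4)= P(2,3)–P(3,3)= P(2,4)–P(2,5)= P(2,5)–P(2,6)= P(2,5)–Q(3,5)≠ P(2,6)–Q(2,7)≠ Q(2,7)–P(3,7)≠  → 4/11 unlike.
Row 3: P(3,1)–Q(3,2)≠ Q(3,2)–P(3,3)≠ Q(3,2)–P(4,2)≠ P(3,3)–Q(4,3)≠ Q(3,5)–Q(4,5)= P(3,7)–Q(4,7)≠  → 5/6 unlike.
Row 4: P(4,2)–Q(4,3)≠ P(4,2)–P(5,2)= Q(4,3)–Q(4,4)= Q(4,3)–Q(5,3)= Q(4,4)–Q(4,5)= Q(4,4)–Q(5,4)= Q(4,5)–Q(4,6)= Q(4,5)–P(5,5)≠ Q(4,6)–Q(4,7)= Q(4,6)–Q(5,6)= Q(4,7)–Q(5,7)=  → 2/11 unlike.
Row 5: P(5,2)–Q(5,3)≠ Q(5,3)–Q(5,4)= Q(5,4)–P(5,5)≠ P(5,5)–Q(5,6)≠ P(5,5)–P(6,5)= Q(5,6)–Q(5,7)= Q(5,6)–Q(6,6)= Q(5,7)–P(6,7)≠  → 4/8 unlike.
Row 6: P(6,5)–Q(6,6)≠ Q(6,6)–P(6,7)≠  → 2/2 unlike.
Total adjacent occupied pairs: 44; unlike-type pairs: 18.
18/44 reduces to 9/22.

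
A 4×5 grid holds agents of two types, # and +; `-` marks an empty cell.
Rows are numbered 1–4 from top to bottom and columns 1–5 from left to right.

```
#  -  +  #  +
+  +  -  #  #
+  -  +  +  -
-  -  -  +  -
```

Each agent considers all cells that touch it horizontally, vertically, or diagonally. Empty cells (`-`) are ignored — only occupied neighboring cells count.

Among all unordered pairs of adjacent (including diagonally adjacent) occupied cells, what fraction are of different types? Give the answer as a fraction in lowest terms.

10/21

Scan each occupied cell's neighbors to the right and below (and the two forward diagonals) so each pair is counted once.
Row 1: #(1,1)–+(2,1)≠ #(1,1)–+(2,2)≠ +(1,3)–#(1,4)≠ +(1,3)–#(2,4)≠ +(1,3)–+(2,2)= #(1,4)–+(1,5)≠ #(1,4)–#(2,4)= #(1,4)–#(2,5)= +(1,5)–#(2,5)≠ +(1,5)–#(2,4)≠  → 7/10 unlike.
Row 2: +(2,1)–+(2,2)= +(2,1)–+(3,1)= +(2,2)–+(3,3)= +(2,2)–+(3,1)= #(2,4)–#(2,5)= #(2,4)–+(3,4)≠ #(2,4)–+(3,3)≠ #(2,5)–+(3,4)≠  → 3/8 unlike.
Row 3: +(3,3)–+(3,4)= +(3,3)–+(4,4)= +(3,4)–+(4,4)=  → 0/3 unlike.
Total adjacent occupied pairs: 21; unlike-type pairs: 10.
10/21 is already in lowest terms.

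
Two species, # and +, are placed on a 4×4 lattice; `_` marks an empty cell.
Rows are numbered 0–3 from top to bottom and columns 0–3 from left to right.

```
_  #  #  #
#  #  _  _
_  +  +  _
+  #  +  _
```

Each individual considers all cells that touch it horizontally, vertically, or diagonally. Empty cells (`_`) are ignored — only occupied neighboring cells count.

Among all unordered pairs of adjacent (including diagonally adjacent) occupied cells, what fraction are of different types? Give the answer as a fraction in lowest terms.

Scan each occupied cell's neighbors to the right and below (and the two forward diagonals) so each pair is counted once.
Row 0: #(0,1)–#(0,2)= #(0,1)–#(1,1)= #(0,1)–#(1,0)= #(0,2)–#(0,3)= #(0,2)–#(1,1)=  → 0/5 unlike.
Row 1: #(1,0)–#(1,1)= #(1,0)–+(2,1)≠ #(1,1)–+(2,1)≠ #(1,1)–+(2,2)≠  → 3/4 unlike.
Row 2: +(2,1)–+(2,2)= +(2,1)–#(3,1)≠ +(2,1)–+(3,2)= +(2,1)–+(3,0)= +(2,2)–+(3,2)= +(2,2)–#(3,1)≠  → 2/6 unlike.
Row 3: +(3,0)–#(3,1)≠ #(3,1)–+(3,2)≠  → 2/2 unlike.
Total adjacent occupied pairs: 17; unlike-type pairs: 7.
7/17 is already in lowest terms.

7/17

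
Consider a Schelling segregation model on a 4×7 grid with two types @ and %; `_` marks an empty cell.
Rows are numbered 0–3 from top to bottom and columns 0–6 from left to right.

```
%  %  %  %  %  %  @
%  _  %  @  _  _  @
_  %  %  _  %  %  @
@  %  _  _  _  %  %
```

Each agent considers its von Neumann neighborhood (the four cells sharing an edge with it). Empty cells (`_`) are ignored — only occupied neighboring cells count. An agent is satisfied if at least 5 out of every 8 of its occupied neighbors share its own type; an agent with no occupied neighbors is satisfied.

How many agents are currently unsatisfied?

(0,0)% 2/2 ✓
(0,1)% 2/2 ✓
(0,2)% 3/3 ✓
(0,3)% 2/3 ✓
(0,4)% 2/2 ✓
(0,5)% 1/2 ✗
(0,6)@ 1/2 ✗
(1,0)% 1/1 ✓
(1,2)% 2/3 ✓
(1,3)@ 0/2 ✗
(1,6)@ 2/2 ✓
(2,1)% 2/2 ✓
(2,2)% 2/2 ✓
(2,4)% 1/1 ✓
(2,5)% 2/3 ✓
(2,6)@ 1/3 ✗
(3,0)@ 0/1 ✗
(3,1)% 1/2 ✗
(3,5)% 2/2 ✓
(3,6)% 1/2 ✗
Unsatisfied: (0,5), (0,6), (1,3), (2,6), (3,0), (3,1), (3,6) — 7 in total.

7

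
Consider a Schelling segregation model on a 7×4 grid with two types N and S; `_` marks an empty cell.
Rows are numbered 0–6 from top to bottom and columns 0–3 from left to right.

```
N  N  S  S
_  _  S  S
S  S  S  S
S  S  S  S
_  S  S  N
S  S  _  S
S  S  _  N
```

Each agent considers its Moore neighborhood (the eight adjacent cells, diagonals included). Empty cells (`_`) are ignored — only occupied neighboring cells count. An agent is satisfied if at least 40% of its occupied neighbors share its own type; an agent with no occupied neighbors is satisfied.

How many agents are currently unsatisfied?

(0,0)N 1/1 ✓
(0,1)N 1/3 ✗
(0,2)S 3/4 ✓
(0,3)S 3/3 ✓
(1,2)S 6/7 ✓
(1,3)S 5/5 ✓
(2,0)S 3/3 ✓
(2,1)S 6/6 ✓
(2,2)S 7/7 ✓
(2,3)S 5/5 ✓
(3,0)S 4/4 ✓
(3,1)S 7/7 ✓
(3,2)S 7/8 ✓
(3,3)S 4/5 ✓
(4,1)S 6/6 ✓
(4,2)S 6/7 ✓
(4,3)N 0/4 ✗
(5,0)S 4/4 ✓
(5,1)S 5/5 ✓
(5,3)S 1/3 ✗
(6,0)S 3/3 ✓
(6,1)S 3/3 ✓
(6,3)N 0/1 ✗
Unsatisfied: (0,1), (4,3), (5,3), (6,3) — 4 in total.

4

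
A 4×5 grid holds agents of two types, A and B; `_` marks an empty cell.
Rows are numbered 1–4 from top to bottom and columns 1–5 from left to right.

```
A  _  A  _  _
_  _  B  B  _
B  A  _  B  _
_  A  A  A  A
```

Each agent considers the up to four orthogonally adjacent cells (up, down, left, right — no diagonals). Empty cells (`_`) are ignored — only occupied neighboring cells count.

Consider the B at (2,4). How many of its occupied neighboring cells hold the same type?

2

Occupied neighbors of (2,4): (3,4)=B, (2,3)=B.
Same type (B): 2 of 2.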